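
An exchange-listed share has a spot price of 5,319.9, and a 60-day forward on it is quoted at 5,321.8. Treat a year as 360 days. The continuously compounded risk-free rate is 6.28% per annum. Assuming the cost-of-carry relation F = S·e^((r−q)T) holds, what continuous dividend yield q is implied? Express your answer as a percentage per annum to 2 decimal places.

From F = S·e^((r−q)T): (r − q) = ln(F/S)/T
ln(5321.8/5319.9) = ln(1.000357) = 0.000357
(r − q) = 0.000357 / (60/360) = 0.002142
q = r − ln(F/S)/T = 0.0628 − 0.002142 = 0.060658
q = 6.07%

6.07%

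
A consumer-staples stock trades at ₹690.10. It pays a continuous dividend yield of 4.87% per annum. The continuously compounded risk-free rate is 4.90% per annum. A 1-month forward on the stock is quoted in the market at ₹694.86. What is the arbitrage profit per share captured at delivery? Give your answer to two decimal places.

₹4.74 per share

Fair forward: F* = S·e^(carry·T), with carry = (r − q) = 0.0490 − 0.0487 = 0.0003
F* = 690.10 · e^(0.0003 × 1/12) = 690.10 · e^0.000025 = 690.10 × 1.000025 = ₹690.1173
Market ₹694.86 > fair ₹690.1173: forward overpriced → cash-and-carry (buy spot, short the forward).
At maturity, profit = |F_mkt − F*| = |694.86 − 690.1173| = ₹4.74 per share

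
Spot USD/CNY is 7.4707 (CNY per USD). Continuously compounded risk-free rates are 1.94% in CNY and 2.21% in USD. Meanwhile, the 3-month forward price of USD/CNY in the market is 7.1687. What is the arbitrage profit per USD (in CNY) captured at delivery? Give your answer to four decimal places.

Fair forward: F* = S·e^(carry·T), with carry = (r_CNY − r_USD) = 0.0194 − 0.0221 = -0.0027
F* = 7.4707 · e^(-0.0027 × 3/12) = 7.4707 · e^-0.000675 = 7.4707 × 0.999325 = 7.4657
Market 7.1687 < fair 7.4657: forward underpriced → reverse cash-and-carry (short spot, go long the forward).
At maturity, profit = |F_mkt − F*| = |7.1687 − 7.4657| = 0.2970 per USD (in CNY)

0.2970 per USD (in CNY)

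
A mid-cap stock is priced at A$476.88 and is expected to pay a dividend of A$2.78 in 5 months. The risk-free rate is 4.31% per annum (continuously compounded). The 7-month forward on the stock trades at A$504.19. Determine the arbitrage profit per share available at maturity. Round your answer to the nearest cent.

A$17.97 per share

PV(dividends) I = 2.78·e^(−0.0431·5/12) = 2.7305
Fair forward F* = (S − I)·e^(rT) = (476.88 − 2.7305)·e^0.025142 = 474.1495 × 1.025461 = 486.2218
Market A$504.19 > fair 486.2218: forward overpriced → cash-and-carry (borrow at r, buy the stock and collect the dividends, short the forward).
Profit at T = |F_mkt − F*| = |504.19 − 486.2218| = A$17.97 per share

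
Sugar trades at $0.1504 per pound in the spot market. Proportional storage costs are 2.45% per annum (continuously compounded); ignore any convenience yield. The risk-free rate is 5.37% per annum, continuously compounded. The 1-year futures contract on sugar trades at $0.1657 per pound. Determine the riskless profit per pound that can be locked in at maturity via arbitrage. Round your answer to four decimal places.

$0.0031 per pound

Fair futures: F* = S·e^(carry·T), with carry = (r + u) = 0.0537 + 0.0245 = 0.0782
F* = 0.1504 · e^(0.0782 × 1) = 0.1504 · e^0.078200 = 0.1504 × 1.081339 = $0.1626
Market $0.1657 > fair $0.1626: forward overpriced → cash-and-carry (buy spot, short the forward).
At maturity, profit = |F_mkt − F*| = |0.1657 − 0.1626| = $0.0031 per pound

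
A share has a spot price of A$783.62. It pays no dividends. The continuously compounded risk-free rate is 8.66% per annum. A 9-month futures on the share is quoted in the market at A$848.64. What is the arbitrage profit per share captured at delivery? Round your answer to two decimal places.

Fair futures: F* = S·e^(carry·T), with carry = r = 0.0866
F* = 783.62 · e^(0.0866 × 9/12) = 783.62 · e^0.064950 = 783.62 × 1.067106 = A$836.2056
Market A$848.64 > fair A$836.2056: forward overpriced → cash-and-carry (buy spot, short the forward).
At maturity, profit = |F_mkt − F*| = |848.64 − 836.2056| = A$12.43 per share

A$12.43 per share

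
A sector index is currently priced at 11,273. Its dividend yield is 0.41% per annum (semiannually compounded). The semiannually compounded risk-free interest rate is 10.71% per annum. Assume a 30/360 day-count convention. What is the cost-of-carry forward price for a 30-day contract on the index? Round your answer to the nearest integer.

11,368

F = S · (1+r/2)^(2T) / (1+q/2)^(2T)
= 11273 × 1.008732 / 1.000341 = 11273 × 1.008388
F = 11,368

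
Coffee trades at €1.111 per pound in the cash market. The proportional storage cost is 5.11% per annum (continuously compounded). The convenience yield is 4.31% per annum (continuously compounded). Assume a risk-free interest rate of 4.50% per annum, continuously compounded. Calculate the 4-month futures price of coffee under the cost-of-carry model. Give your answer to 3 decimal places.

€1.131 per pound

Net carry = r + u − y = 0.0450 + 0.0511 − 0.0431 = 0.0530
F = S·e^((r+u−y)T) = 1.111 · e^(0.0530 × 4/12) = 1.111 · e^0.017667
= 1.111 × 1.017824 = €1.131 per pound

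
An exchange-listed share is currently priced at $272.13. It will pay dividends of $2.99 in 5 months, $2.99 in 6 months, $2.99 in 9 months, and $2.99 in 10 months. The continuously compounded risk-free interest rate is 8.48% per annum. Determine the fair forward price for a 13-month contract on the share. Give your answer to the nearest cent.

$285.88

PV(dividends) I = 2.99·e^(−0.0848·5/12) + 2.99·e^(−0.0848·6/12) + 2.99·e^(−0.0848·9/12) + 2.99·e^(−0.0848·10/12)
I = 2.8862 + 2.8659 + 2.8058 + 2.7860 = 11.3439
F = (S − I)·e^(rT) = (272.13 − 11.3439) · e^(0.0848·13/12)
= 260.7861 · e^0.091867 = 260.7861 × 1.096219 = $285.88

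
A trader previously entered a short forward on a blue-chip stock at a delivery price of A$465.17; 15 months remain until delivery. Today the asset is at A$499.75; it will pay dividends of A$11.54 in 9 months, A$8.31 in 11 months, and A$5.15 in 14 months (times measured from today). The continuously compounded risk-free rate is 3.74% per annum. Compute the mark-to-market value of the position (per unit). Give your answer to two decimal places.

-A$31.65

PV(remaining dividends) I = 11.54·e^(−0.0374·9/12) + 8.31·e^(−0.0374·11/12) + 5.15·e^(−0.0374·14/12) = 24.1809
Current forward F = (S − I)·e^(rT) = (499.75 − 24.1809)·e^(0.0374·15/12) = 475.5691 × 1.047860 = 498.3298
Value (long) = (F − K)·e^(−rT) = (498.3298 − 465.17) × 0.954326 = 31.6453
Short position value = −(long value) = -A$31.65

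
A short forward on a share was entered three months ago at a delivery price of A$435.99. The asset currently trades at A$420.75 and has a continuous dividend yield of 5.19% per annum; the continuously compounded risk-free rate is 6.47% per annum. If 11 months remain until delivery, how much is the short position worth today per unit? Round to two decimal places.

Current fair forward for the remaining 11 months: F = S·e^((r − q)·T), (r − q) = 0.0647 − 0.0519 = 0.0128
F = 420.75 · e^(0.0128 × 11/12) = 420.75 × 1.011802 = 425.7157
Value of long forward = (F − K)·e^(−rT) = (425.7157 − 435.99) · e^(−0.0647·11/12)
= -10.2743 × 0.942416 = -9.68
Short position value = −(long value) = A$9.68

A$9.68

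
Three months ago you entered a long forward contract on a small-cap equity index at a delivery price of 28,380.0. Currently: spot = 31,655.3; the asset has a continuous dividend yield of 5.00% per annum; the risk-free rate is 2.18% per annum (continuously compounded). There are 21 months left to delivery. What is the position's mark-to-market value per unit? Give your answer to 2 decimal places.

1685.49

Current fair forward for the remaining 21 months: F = S·e^((r − q)·T), (r − q) = 0.0218 − 0.0500 = -0.0282
F = 31655.3 · e^(-0.0282 × 21/12) = 31655.3 × 0.95184792 = 30131.0315
Value of long forward = (F − K)·e^(−rT) = (30131.0315 − 28380.0) · e^(−0.0218·21/12)
= 1751.0315 × 0.96256854 = 1685.49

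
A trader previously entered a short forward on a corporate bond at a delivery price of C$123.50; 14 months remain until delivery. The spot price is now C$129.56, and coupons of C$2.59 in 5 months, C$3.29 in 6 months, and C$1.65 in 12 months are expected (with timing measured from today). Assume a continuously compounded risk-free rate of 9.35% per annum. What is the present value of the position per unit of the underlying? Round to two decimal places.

-C$11.69

PV(remaining coupons) I = 2.59·e^(−0.0935·5/12) + 3.29·e^(−0.0935·6/12) + 1.65·e^(−0.0935·12/12) = 7.1335
Current forward F = (S − I)·e^(rT) = (129.56 − 7.1335)·e^(0.0935·14/12) = 122.4265 × 1.115255 = 136.5368
Value (long) = (F − K)·e^(−rT) = (136.5368 − 123.50) × 0.896656 = 11.6895
Short position value = −(long value) = -C$11.69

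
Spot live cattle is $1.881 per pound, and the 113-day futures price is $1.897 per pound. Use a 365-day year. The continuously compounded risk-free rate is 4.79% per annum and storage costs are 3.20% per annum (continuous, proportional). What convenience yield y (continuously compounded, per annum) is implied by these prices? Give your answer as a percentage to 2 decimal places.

F = S·e^((r+u−y)T) ⇒ (r+u−y) = ln(F/S)/T
ln(1.897/1.881) = 0.008470; /T ⇒ 0.027359
y = r + u − ln(F/S)/T = 0.0479 + 0.0320 − 0.027359 = 0.052541
y = 5.25%

5.25%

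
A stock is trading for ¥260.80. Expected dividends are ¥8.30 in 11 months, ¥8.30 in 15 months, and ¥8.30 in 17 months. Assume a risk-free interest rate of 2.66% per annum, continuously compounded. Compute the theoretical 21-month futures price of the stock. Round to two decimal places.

¥247.96

PV(dividends) I = 8.30·e^(−0.0266·11/12) + 8.30·e^(−0.0266·15/12) + 8.30·e^(−0.0266·17/12)
I = 8.1001 + 8.0286 + 7.9930 = 24.1217
F = (S − I)·e^(rT) = (260.80 − 24.1217) · e^(0.0266·21/12)
= 236.6783 · e^0.046550 = 236.6783 × 1.047650 = ¥247.96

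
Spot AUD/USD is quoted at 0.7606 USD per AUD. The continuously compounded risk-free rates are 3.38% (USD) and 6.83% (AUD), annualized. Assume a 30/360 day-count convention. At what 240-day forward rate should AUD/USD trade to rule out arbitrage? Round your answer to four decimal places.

F = S·e^((r_USD − r_AUD)T) = 0.7606 · e^((0.0338 − 0.0683) × 240/360)
= 0.7606 · e^-0.023000 = 0.7606 × 0.977262
F = 0.7433 USD per AUD

0.7433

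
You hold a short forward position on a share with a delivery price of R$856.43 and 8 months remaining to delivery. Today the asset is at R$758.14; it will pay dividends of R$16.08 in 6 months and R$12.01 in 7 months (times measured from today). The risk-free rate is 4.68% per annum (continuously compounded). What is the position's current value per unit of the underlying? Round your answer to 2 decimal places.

R$99.38

PV(remaining dividends) I = 16.08·e^(−0.0468·6/12) + 12.01·e^(−0.0468·7/12) = 27.3947
Current forward F = (S − I)·e^(rT) = (758.14 − 27.3947)·e^(0.0468·8/12) = 730.7453 × 1.031692 = 753.9041
Value (long) = (F − K)·e^(−rT) = (753.9041 − 856.43) × 0.969282 = -99.3765
Short position value = −(long value) = R$99.38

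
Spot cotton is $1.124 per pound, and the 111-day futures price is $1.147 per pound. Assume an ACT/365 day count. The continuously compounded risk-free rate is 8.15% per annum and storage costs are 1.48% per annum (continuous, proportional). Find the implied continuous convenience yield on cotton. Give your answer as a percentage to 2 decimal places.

F = S·e^((r+u−y)T) ⇒ (r+u−y) = ln(F/S)/T
ln(1.147/1.124) = 0.020256; /T ⇒ 0.066608
y = r + u − ln(F/S)/T = 0.0815 + 0.0148 − 0.066608 = 0.029692
y = 2.97%

2.97%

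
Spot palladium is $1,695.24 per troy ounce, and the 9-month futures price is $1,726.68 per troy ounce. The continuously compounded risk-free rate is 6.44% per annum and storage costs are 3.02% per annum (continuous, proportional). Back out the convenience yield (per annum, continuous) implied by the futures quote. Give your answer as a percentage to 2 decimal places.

7.01%

F = S·e^((r+u−y)T) ⇒ (r+u−y) = ln(F/S)/T
ln(1726.68/1695.24) = 0.018376; /T ⇒ 0.024501
y = r + u − ln(F/S)/T = 0.0644 + 0.0302 − 0.024501 = 0.070099
y = 7.01%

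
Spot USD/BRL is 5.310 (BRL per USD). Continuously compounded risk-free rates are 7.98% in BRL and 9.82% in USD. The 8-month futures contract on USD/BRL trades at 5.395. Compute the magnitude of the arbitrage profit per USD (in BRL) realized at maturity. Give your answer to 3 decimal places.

Fair futures: F* = S·e^(carry·T), with carry = (r_BRL − r_USD) = 0.0798 − 0.0982 = -0.0184
F* = 5.310 · e^(-0.0184 × 8/12) = 5.310 · e^-0.012267 = 5.310 × 0.987808 = 5.2453
Market 5.395 > fair 5.2453: forward overpriced → cash-and-carry (buy spot, short the forward).
At maturity, profit = |F_mkt − F*| = |5.395 − 5.2453| = 0.150 per USD (in BRL)

0.150 per USD (in BRL)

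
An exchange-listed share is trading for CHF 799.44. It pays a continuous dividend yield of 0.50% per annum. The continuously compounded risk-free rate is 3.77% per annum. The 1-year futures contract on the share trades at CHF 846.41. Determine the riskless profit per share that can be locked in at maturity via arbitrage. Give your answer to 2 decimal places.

CHF 20.40 per share

Fair futures: F* = S·e^(carry·T), with carry = (r − q) = 0.0377 − 0.0050 = 0.0327
F* = 799.44 · e^(0.0327 × 1) = 799.44 · e^0.032700 = 799.44 × 1.033241 = CHF 826.0142
Market CHF 846.41 > fair CHF 826.0142: forward overpriced → cash-and-carry (buy spot, short the forward).
At maturity, profit = |F_mkt − F*| = |846.41 − 826.0142| = CHF 20.40 per share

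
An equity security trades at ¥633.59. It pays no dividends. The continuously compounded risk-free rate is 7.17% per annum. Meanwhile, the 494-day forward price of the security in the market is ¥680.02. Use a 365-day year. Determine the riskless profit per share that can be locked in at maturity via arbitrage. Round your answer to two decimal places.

Fair forward: F* = S·e^(carry·T), with carry = r = 0.0717
F* = 633.59 · e^(0.0717 × 494/365) = 633.59 · e^0.097041 = 633.59 × 1.101906 = ¥698.1566
Market ¥680.02 < fair ¥698.1566: forward underpriced → reverse cash-and-carry (short spot, go long the forward).
At maturity, profit = |F_mkt − F*| = |680.02 − 698.1566| = ¥18.14 per share

¥18.14 per share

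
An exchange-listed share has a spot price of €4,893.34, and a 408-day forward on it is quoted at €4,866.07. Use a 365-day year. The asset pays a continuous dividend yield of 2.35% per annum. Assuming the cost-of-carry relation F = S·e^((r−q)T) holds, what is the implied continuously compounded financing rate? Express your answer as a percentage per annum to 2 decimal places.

From F = S·e^((r−q)T): (r − q) = ln(F/S)/T
ln(4866.07/4893.34) = ln(0.994427) = -0.005589
(r − q) = -0.005589 / (408/365) = -0.005000
r = ln(F/S)/T + q = -0.005000 + 0.0235 = 0.018500
r = 1.85%

1.85%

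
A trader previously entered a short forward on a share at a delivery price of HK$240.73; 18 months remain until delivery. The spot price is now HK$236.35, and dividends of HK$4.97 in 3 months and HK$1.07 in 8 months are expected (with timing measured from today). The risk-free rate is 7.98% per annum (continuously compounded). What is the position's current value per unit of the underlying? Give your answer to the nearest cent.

PV(remaining dividends) I = 4.97·e^(−0.0798·3/12) + 1.07·e^(−0.0798·8/12) = 5.8864
Current forward F = (S − I)·e^(rT) = (236.35 − 5.8864)·e^(0.0798·18/12) = 230.4636 × 1.127159 = 259.7691
Value (long) = (F − K)·e^(−rT) = (259.7691 − 240.73) × 0.887187 = 16.8912
Short position value = −(long value) = -HK$16.89

-HK$16.89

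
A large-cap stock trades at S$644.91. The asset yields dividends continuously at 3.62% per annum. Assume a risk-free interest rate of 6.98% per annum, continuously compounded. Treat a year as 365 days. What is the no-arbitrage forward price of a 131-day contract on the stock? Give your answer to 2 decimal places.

F = S·e^((r − q)T) = 644.91 · e^((0.0698 − 0.0362) × 131/365)
= 644.91 · e^0.012059 = 644.91 × 1.012132
F = S$652.73

S$652.73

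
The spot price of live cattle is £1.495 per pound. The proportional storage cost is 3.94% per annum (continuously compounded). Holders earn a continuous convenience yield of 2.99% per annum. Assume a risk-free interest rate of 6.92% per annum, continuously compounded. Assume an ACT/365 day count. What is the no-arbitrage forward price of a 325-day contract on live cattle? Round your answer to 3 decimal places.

Net carry = r + u − y = 0.0692 + 0.0394 − 0.0299 = 0.0787
F = S·e^((r+u−y)T) = 1.495 · e^(0.0787 × 325/365) = 1.495 · e^0.070075
= 1.495 × 1.072589 = £1.604 per pound

£1.604 per pound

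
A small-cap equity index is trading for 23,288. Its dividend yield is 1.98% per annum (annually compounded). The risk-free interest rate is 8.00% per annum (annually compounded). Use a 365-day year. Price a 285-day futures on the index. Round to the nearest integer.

F = S · (1+r)^T / (1+q)^T
= 23288 × 1.061935 / 1.015427 = 23288 × 1.045801
F = 24,355

24,355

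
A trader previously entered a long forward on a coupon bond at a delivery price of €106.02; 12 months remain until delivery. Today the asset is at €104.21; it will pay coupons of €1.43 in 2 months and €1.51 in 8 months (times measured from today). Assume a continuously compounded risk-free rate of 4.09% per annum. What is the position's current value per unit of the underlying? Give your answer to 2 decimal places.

PV(remaining coupons) I = 1.43·e^(−0.0409·2/12) + 1.51·e^(−0.0409·8/12) = 2.8897
Current forward F = (S − I)·e^(rT) = (104.21 − 2.8897)·e^(0.0409·12/12) = 101.3203 × 1.041748 = 105.5502
Value (long) = (F − K)·e^(−rT) = (105.5502 − 106.02) × 0.959925 = -0.4510
Value = -€0.45

-€0.45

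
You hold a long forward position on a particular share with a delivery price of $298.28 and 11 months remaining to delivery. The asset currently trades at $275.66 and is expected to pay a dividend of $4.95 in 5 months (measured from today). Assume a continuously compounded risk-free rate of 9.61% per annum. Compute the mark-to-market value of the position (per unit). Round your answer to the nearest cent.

-$2.22

PV(remaining dividends) I = 4.95·e^(−0.0961·5/12) = 4.7557
Current forward F = (S − I)·e^(rT) = (275.66 − 4.7557)·e^(0.0961·11/12) = 270.9043 × 1.092088 = 295.8513
Value (long) = (F − K)·e^(−rT) = (295.8513 − 298.28) × 0.915677 = -2.2239
Value = -$2.22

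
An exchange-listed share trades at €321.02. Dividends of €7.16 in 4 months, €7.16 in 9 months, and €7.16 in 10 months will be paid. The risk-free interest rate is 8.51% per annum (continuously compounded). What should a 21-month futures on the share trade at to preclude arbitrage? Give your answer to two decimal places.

€348.96

PV(dividends) I = 7.16·e^(−0.0851·4/12) + 7.16·e^(−0.0851·9/12) + 7.16·e^(−0.0851·10/12)
I = 6.9597 + 6.7173 + 6.6698 = 20.3468
F = (S − I)·e^(rT) = (321.02 − 20.3468) · e^(0.0851·21/12)
= 300.6732 · e^0.148925 = 300.6732 × 1.160586 = €348.96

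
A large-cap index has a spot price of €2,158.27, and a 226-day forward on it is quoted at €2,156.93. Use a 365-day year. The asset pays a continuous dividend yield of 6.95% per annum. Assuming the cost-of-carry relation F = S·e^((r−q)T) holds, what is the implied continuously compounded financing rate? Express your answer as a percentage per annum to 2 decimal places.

6.85%

From F = S·e^((r−q)T): (r − q) = ln(F/S)/T
ln(2156.93/2158.27) = ln(0.999379) = -0.000621
(r − q) = -0.000621 / (226/365) = -0.001003
r = ln(F/S)/T + q = -0.001003 + 0.0695 = 0.068497
r = 6.85%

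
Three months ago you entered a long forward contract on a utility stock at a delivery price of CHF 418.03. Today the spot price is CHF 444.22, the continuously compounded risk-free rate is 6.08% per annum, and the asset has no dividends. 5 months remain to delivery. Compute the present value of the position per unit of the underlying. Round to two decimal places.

CHF 36.65

Current fair forward for the remaining 5 months: F = S·e^(r·T), r = 0.0608
F = 444.22 · e^(0.0608 × 5/12) = 444.22 × 1.025657 = 455.6174
Value of long forward = (F − K)·e^(−rT) = (455.6174 − 418.03) · e^(−0.0608·5/12)
= 37.5874 × 0.974985 = 36.65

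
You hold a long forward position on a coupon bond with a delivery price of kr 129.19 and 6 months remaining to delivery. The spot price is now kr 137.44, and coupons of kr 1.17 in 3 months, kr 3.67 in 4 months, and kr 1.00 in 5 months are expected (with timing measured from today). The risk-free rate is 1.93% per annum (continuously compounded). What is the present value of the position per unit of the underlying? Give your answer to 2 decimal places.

PV(remaining coupons) I = 1.17·e^(−0.0193·3/12) + 3.67·e^(−0.0193·4/12) + 1.00·e^(−0.0193·5/12) = 5.8028
Current forward F = (S − I)·e^(rT) = (137.44 − 5.8028)·e^(0.0193·6/12) = 131.6372 × 1.009697 = 132.9137
Value (long) = (F − K)·e^(−rT) = (132.9137 − 129.19) × 0.990396 = 3.6879
Value = kr 3.69

kr 3.69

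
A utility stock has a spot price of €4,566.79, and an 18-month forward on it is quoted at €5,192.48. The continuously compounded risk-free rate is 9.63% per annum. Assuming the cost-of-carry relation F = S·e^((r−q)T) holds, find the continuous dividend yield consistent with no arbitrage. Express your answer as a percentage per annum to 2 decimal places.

From F = S·e^((r−q)T): (r − q) = ln(F/S)/T
ln(5192.48/4566.79) = ln(1.137009) = 0.128401
(r − q) = 0.128401 / (18/12) = 0.085601
q = r − ln(F/S)/T = 0.0963 − 0.085601 = 0.010699
q = 1.07%

1.07%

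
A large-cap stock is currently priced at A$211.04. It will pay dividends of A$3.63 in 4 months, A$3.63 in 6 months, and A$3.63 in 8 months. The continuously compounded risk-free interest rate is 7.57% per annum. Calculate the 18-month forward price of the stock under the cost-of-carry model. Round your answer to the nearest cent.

A$224.67

PV(dividends) I = 3.63·e^(−0.0757·4/12) + 3.63·e^(−0.0757·6/12) + 3.63·e^(−0.0757·8/12)
I = 3.5395 + 3.4952 + 3.4514 = 10.4861
F = (S − I)·e^(rT) = (211.04 − 10.4861) · e^(0.0757·18/12)
= 200.5539 · e^0.113550 = 200.5539 × 1.120248 = A$224.67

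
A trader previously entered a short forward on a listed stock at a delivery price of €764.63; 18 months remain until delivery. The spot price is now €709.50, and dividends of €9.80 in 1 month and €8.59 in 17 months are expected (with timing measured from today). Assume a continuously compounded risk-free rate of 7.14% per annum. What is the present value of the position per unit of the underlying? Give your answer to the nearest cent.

-€5.02

PV(remaining dividends) I = 9.80·e^(−0.0714·1/12) + 8.59·e^(−0.0714·17/12) = 17.5055
Current forward F = (S − I)·e^(rT) = (709.50 − 17.5055)·e^(0.0714·18/12) = 691.9945 × 1.113046 = 770.2217
Value (long) = (F − K)·e^(−rT) = (770.2217 − 764.63) × 0.898436 = 5.0238
Short position value = −(long value) = -€5.02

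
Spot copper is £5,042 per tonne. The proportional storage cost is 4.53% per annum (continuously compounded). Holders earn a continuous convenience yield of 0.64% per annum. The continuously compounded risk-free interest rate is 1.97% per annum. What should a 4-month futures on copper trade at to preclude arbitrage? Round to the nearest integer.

£5,141 per tonne

Net carry = r + u − y = 0.0197 + 0.0453 − 0.0064 = 0.0586
F = S·e^((r+u−y)T) = 5042 · e^(0.0586 × 4/12) = 5042 · e^0.019533
= 5042 × 1.019725 = £5,141 per tonne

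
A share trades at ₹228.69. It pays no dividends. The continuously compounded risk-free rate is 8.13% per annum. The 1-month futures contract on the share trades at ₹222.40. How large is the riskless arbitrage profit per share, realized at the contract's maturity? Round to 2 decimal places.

Fair futures: F* = S·e^(carry·T), with carry = r = 0.0813
F* = 228.69 · e^(0.0813 × 1/12) = 228.69 · e^0.006775 = 228.69 × 1.006798 = ₹230.2446
Market ₹222.40 < fair ₹230.2446: forward underpriced → reverse cash-and-carry (short spot, go long the forward).
At maturity, profit = |F_mkt − F*| = |222.40 − 230.2446| = ₹7.84 per share

₹7.84 per share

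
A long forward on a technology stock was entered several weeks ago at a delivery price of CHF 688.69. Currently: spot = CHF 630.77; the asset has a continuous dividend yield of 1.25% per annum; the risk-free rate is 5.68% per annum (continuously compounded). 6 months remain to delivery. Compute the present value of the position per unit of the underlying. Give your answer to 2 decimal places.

-CHF 42.57

Current fair forward for the remaining 6 months: F = S·e^((r − q)·T), (r − q) = 0.0568 − 0.0125 = 0.0443
F = 630.77 · e^(0.0443 × 6/12) = 630.77 × 1.022397 = 644.8974
Value of long forward = (F − K)·e^(−rT) = (644.8974 − 688.69) · e^(−0.0568·6/12)
= -43.7926 × 0.971999 = -42.57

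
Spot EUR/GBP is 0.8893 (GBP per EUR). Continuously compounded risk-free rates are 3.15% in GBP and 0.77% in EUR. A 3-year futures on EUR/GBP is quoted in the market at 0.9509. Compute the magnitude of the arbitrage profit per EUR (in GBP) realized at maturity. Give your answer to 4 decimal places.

0.0042 per EUR (in GBP)

Fair futures: F* = S·e^(carry·T), with carry = (r_GBP − r_EUR) = 0.0315 − 0.0077 = 0.0238
F* = 0.8893 · e^(0.0238 × 3) = 0.8893 · e^0.071400 = 0.8893 × 1.074011 = 0.9551
Market 0.9509 < fair 0.9551: forward underpriced → reverse cash-and-carry (short spot, go long the forward).
At maturity, profit = |F_mkt − F*| = |0.9509 − 0.9551| = 0.0042 per EUR (in GBP)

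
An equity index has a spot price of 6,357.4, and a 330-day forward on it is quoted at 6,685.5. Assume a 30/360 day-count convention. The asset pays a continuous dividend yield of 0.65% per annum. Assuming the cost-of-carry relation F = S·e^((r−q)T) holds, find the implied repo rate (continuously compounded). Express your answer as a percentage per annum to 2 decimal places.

From F = S·e^((r−q)T): (r − q) = ln(F/S)/T
ln(6685.5/6357.4) = ln(1.051609) = 0.050321
(r − q) = 0.050321 / (330/360) = 0.054896
r = ln(F/S)/T + q = 0.054896 + 0.0065 = 0.061396
r = 6.14%

6.14%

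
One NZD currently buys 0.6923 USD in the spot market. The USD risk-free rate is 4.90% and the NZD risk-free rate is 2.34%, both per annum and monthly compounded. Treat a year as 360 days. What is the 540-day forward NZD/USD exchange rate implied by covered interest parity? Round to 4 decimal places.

0.7193

By covered interest parity, F = S · (1+r_USD/12)^(12T) / (1+r_NZD/12)^(12T)
= 0.6923 × 1.076107 / 1.035688 = 0.6923 × 1.039026
F = 0.7193 USD per NZD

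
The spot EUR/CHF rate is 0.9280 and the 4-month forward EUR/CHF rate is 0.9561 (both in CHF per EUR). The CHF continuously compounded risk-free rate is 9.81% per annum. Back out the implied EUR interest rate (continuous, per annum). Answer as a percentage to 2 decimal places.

0.86%

F = S·e^((r_CHF − r_EUR)T) ⇒ r_EUR = r_CHF − ln(F/S)/T
ln(0.9561/0.9280) = 0.029831; /(4/12) = 0.089493
r_EUR = 0.0981 − 0.089493 = 0.008607
r_EUR = 0.86%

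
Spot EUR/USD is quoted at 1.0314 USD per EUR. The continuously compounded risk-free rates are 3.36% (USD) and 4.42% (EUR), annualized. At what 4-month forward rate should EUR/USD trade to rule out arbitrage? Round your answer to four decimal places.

1.0278

F = S·e^((r_USD − r_EUR)T) = 1.0314 · e^((0.0336 − 0.0442) × 4/12)
= 1.0314 · e^-0.003533 = 1.0314 × 0.996473
F = 1.0278 USD per EUR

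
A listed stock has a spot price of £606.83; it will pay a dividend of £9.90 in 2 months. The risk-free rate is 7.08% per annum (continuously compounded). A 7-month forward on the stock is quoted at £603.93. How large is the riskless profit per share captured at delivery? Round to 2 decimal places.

£18.29 per share

PV(dividends) I = 9.90·e^(−0.0708·2/12) = 9.7839
Fair forward F* = (S − I)·e^(rT) = (606.83 − 9.7839)·e^0.041300 = 597.0461 × 1.042165 = 622.2205
Market £603.93 < fair 622.2205: forward underpriced → reverse cash-and-carry (short the stock, invest proceeds at r, pay the dividends, go long the forward).
Profit at T = |F_mkt − F*| = |603.93 − 622.2205| = £18.29 per share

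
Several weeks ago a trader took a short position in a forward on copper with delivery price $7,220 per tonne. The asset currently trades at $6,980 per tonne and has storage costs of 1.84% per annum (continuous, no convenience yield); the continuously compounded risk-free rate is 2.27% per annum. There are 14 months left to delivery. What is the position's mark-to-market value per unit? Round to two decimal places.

-$100.16 per tonne

Current fair forward for the remaining 14 months: F = S·e^((r + u)·T), (r + u) = 0.0227 + 0.0184 = 0.0411
F = 6980 · e^(0.0411 × 14/12) = 6980 × 1.04911820 = 7322.8450
Value of long forward = (F − K)·e^(−rT) = (7322.8450 − 7220) · e^(−0.0227·14/12)
= 102.8450 × 0.97386427 = 100.16
Short position value = −(long value) = -$100.16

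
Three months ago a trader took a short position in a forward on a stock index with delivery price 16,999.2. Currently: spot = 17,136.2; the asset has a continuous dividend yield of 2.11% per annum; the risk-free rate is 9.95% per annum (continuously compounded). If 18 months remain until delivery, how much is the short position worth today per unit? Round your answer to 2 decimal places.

-1960.01

Current fair forward for the remaining 18 months: F = S·e^((r − q)·T), (r − q) = 0.0995 − 0.0211 = 0.0784
F = 17136.2 · e^(0.0784 × 18/12) = 17136.2 × 1.12479410 = 19274.6967
Value of long forward = (F − K)·e^(−rT) = (19274.6967 − 16999.2) · e^(−0.0995·18/12)
= 2275.4967 × 0.86135375 = 1960.01
Short position value = −(long value) = -1960.01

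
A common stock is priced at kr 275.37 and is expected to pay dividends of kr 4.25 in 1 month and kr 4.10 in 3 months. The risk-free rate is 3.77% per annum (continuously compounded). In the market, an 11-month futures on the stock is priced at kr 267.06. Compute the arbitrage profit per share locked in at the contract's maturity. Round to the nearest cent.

kr 9.40 per share

PV(dividends) I = 4.25·e^(−0.0377·1/12) + 4.10·e^(−0.0377·3/12) = 8.2982
Fair futures F* = (S − I)·e^(rT) = (275.37 − 8.2982)·e^0.034558 = 267.0718 × 1.035162 = 276.4626
Market kr 267.06 < fair 276.4626: forward underpriced → reverse cash-and-carry (short the stock, invest proceeds at r, pay the dividends, go long the forward).
Profit at T = |F_mkt − F*| = |267.06 − 276.4626| = kr 9.40 per share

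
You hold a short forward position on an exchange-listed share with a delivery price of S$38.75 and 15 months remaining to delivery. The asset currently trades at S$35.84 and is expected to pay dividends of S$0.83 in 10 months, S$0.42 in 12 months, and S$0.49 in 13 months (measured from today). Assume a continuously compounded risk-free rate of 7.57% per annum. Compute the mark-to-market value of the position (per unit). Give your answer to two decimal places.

S$1.03

PV(remaining dividends) I = 0.83·e^(−0.0757·10/12) + 0.42·e^(−0.0757·12/12) + 0.49·e^(−0.0757·13/12) = 1.6201
Current forward F = (S − I)·e^(rT) = (35.84 − 1.6201)·e^(0.0757·15/12) = 34.2199 × 1.099247 = 37.6161
Value (long) = (F − K)·e^(−rT) = (37.6161 − 38.75) × 0.909714 = -1.0315
Short position value = −(long value) = S$1.03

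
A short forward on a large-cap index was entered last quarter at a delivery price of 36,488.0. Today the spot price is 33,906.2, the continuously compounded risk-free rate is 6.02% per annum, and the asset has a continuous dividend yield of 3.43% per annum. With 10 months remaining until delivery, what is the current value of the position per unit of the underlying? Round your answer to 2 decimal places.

Current fair forward for the remaining 10 months: F = S·e^((r − q)·T), (r − q) = 0.0602 − 0.0343 = 0.0259
F = 33906.2 · e^(0.0259 × 10/12) = 33906.2 × 1.02181794 = 34645.9634
Value of long forward = (F − K)·e^(−rT) = (34645.9634 − 36488.0) · e^(−0.0602·10/12)
= -1842.0366 × 0.95107090 = -1751.91
Short position value = −(long value) = 1751.91

1751.91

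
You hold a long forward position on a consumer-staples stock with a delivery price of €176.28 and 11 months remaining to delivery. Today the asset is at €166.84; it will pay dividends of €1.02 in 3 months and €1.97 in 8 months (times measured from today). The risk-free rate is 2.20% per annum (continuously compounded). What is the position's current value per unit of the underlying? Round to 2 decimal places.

-€8.88

PV(remaining dividends) I = 1.02·e^(−0.0220·3/12) + 1.97·e^(−0.0220·8/12) = 2.9557
Current forward F = (S − I)·e^(rT) = (166.84 − 2.9557)·e^(0.0220·11/12) = 163.8843 × 1.020371 = 167.2228
Value (long) = (F − K)·e^(−rT) = (167.2228 − 176.28) × 0.980035 = -8.8764
Value = -€8.88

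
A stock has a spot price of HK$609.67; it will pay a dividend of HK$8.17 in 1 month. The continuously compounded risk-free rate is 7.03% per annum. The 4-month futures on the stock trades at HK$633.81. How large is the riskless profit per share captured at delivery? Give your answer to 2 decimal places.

PV(dividends) I = 8.17·e^(−0.0703·1/12) = 8.1223
Fair futures F* = (S − I)·e^(rT) = (609.67 − 8.1223)·e^0.023433 = 601.5477 × 1.023710 = 615.8104
Market HK$633.81 > fair 615.8104: forward overpriced → cash-and-carry (borrow at r, buy the stock and collect the dividends, short the forward).
Profit at T = |F_mkt − F*| = |633.81 − 615.8104| = HK$18.00 per share

HK$18.00 per share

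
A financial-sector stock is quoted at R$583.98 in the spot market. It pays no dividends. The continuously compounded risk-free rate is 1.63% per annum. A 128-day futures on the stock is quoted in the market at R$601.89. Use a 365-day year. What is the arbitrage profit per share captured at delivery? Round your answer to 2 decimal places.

R$14.56 per share

Fair futures: F* = S·e^(carry·T), with carry = r = 0.0163
F* = 583.98 · e^(0.0163 × 128/365) = 583.98 · e^0.005716 = 583.98 × 1.005732 = R$587.3274
Market R$601.89 > fair R$587.3274: forward overpriced → cash-and-carry (buy spot, short the forward).
At maturity, profit = |F_mkt − F*| = |601.89 − 587.3274| = R$14.56 per share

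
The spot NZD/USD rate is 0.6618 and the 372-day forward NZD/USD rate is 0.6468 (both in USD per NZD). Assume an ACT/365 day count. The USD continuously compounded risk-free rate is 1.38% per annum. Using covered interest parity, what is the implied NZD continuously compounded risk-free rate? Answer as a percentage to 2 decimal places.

3.63%

F = S·e^((r_USD − r_NZD)T) ⇒ r_NZD = r_USD − ln(F/S)/T
ln(0.6468/0.6618) = -0.022926; /(372/365) = -0.022495
r_NZD = 0.0138 + 0.022495 = 0.036295
r_NZD = 3.63%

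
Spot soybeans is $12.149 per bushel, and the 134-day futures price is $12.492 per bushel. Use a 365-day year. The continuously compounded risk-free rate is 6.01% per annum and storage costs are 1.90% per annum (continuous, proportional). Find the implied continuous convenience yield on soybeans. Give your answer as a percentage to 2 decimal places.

0.33%

F = S·e^((r+u−y)T) ⇒ (r+u−y) = ln(F/S)/T
ln(12.492/12.149) = 0.027842; /T ⇒ 0.075838
y = r + u − ln(F/S)/T = 0.0601 + 0.0190 − 0.075838 = 0.003262
y = 0.33%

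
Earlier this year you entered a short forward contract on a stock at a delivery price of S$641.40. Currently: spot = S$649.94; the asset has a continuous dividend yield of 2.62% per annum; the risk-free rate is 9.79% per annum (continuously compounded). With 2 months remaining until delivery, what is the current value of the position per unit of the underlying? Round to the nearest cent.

-S$16.09

Current fair forward for the remaining 2 months: F = S·e^((r − q)·T), (r − q) = 0.0979 − 0.0262 = 0.0717
F = 649.94 · e^(0.0717 × 2/12) = 649.94 × 1.012022 = 657.7536
Value of long forward = (F − K)·e^(−rT) = (657.7536 − 641.40) · e^(−0.0979·2/12)
= 16.3536 × 0.983816 = 16.09
Short position value = −(long value) = -S$16.09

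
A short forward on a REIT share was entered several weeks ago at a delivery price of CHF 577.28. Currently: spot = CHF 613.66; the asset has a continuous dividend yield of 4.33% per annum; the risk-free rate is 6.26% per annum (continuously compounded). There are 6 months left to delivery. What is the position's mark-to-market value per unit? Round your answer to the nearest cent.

-CHF 41.03

Current fair forward for the remaining 6 months: F = S·e^((r − q)·T), (r − q) = 0.0626 − 0.0433 = 0.0193
F = 613.66 · e^(0.0193 × 6/12) = 613.66 × 1.009697 = 619.6107
Value of long forward = (F − K)·e^(−rT) = (619.6107 − 577.28) · e^(−0.0626·6/12)
= 42.3307 × 0.969185 = 41.03
Short position value = −(long value) = -CHF 41.03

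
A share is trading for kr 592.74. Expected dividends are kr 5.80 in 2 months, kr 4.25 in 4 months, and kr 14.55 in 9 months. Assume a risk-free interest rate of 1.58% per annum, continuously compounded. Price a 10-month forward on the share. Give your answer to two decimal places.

PV(dividends) I = 5.80·e^(−0.0158·2/12) + 4.25·e^(−0.0158·4/12) + 14.55·e^(−0.0158·9/12)
I = 5.7847 + 4.2277 + 14.3786 = 24.3910
F = (S − I)·e^(rT) = (592.74 − 24.3910) · e^(0.0158·10/12)
= 568.3490 · e^0.013167 = 568.3490 × 1.013254 = kr 575.88

kr 575.88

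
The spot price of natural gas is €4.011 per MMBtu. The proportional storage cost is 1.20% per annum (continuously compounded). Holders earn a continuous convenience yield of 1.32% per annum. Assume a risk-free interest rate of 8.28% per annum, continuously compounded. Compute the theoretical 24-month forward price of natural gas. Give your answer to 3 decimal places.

Net carry = r + u − y = 0.0828 + 0.0120 − 0.0132 = 0.0816
F = S·e^((r+u−y)T) = 4.011 · e^(0.0816 × 24/12) = 4.011 · e^0.163200
= 4.011 × 1.177272 = €4.722 per MMBtu

€4.722 per MMBtu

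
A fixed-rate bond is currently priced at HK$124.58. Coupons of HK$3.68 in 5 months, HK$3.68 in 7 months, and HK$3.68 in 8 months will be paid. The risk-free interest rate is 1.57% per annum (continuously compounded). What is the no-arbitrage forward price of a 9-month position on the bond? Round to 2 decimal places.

HK$114.98

PV(coupons) I = 3.68·e^(−0.0157·5/12) + 3.68·e^(−0.0157·7/12) + 3.68·e^(−0.0157·8/12)
I = 3.6560 + 3.6465 + 3.6417 = 10.9442
F = (S − I)·e^(rT) = (124.58 − 10.9442) · e^(0.0157·9/12)
= 113.6358 · e^0.011775 = 113.6358 × 1.011845 = HK$114.98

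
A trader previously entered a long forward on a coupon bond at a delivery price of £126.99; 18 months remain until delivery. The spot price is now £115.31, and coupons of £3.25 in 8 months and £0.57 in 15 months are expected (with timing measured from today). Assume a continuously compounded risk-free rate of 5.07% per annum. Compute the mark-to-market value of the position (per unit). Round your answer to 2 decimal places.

PV(remaining coupons) I = 3.25·e^(−0.0507·8/12) + 0.57·e^(−0.0507·15/12) = 3.6770
Current forward F = (S − I)·e^(rT) = (115.31 − 3.6770)·e^(0.0507·18/12) = 111.6330 × 1.079017 = 120.4539
Value (long) = (F − K)·e^(−rT) = (120.4539 − 126.99) × 0.926770 = -6.0575
Value = -£6.06

-£6.06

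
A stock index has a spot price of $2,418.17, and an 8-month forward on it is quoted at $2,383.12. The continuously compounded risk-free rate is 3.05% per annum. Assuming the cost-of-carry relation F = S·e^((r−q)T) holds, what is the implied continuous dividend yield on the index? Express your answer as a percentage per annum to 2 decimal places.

From F = S·e^((r−q)T): (r − q) = ln(F/S)/T
ln(2383.12/2418.17) = ln(0.985506) = -0.014600
(r − q) = -0.014600 / (8/12) = -0.021900
q = r − ln(F/S)/T = 0.0305 + 0.021900 = 0.052400
q = 5.24%

5.24%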